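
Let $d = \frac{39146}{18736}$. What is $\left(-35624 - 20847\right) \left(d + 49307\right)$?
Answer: $- \frac{26085510619579}{9368} \approx -2.7845 \cdot 10^{9}$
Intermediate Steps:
$d = \frac{19573}{9368}$ ($d = 39146 \cdot \frac{1}{18736} = \frac{19573}{9368} \approx 2.0893$)
$\left(-35624 - 20847\right) \left(d + 49307\right) = \left(-35624 - 20847\right) \left(\frac{19573}{9368} + 49307\right) = \left(-56471\right) \frac{461927549}{9368} = - \frac{26085510619579}{9368}$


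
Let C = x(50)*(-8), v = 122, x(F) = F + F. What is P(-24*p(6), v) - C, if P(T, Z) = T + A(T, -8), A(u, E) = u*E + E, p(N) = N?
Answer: 1800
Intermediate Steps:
x(F) = 2*F
A(u, E) = E + E*u (A(u, E) = E*u + E = E + E*u)
P(T, Z) = -8 - 7*T (P(T, Z) = T - 8*(1 + T) = T + (-8 - 8*T) = -8 - 7*T)
C = -800 (C = (2*50)*(-8) = 100*(-8) = -800)
P(-24*p(6), v) - C = (-8 - (-168)*6) - 1*(-800) = (-8 - 7*(-144)) + 800 = (-8 + 1008) + 800 = 1000 + 800 = 1800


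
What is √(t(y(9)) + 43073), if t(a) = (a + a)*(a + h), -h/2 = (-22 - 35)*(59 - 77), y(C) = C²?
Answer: I*√276229 ≈ 525.58*I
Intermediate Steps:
h = -2052 (h = -2*(-22 - 35)*(59 - 77) = -(-114)*(-18) = -2*1026 = -2052)
t(a) = 2*a*(-2052 + a) (t(a) = (a + a)*(a - 2052) = (2*a)*(-2052 + a) = 2*a*(-2052 + a))
√(t(y(9)) + 43073) = √(2*9²*(-2052 + 9²) + 43073) = √(2*81*(-2052 + 81) + 43073) = √(2*81*(-1971) + 43073) = √(-319302 + 43073) = √(-276229) = I*√276229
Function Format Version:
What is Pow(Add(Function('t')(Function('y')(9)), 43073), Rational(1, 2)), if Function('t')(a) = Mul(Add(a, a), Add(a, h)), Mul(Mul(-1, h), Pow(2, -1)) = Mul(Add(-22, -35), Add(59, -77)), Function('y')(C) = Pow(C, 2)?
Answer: Mul(I, Pow(276229, Rational(1, 2))) ≈ Mul(525.58, I)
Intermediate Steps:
h = -2052 (h = Mul(-2, Mul(Add(-22, -35), Add(59, -77))) = Mul(-2, Mul(-57, -18)) = Mul(-2, 1026) = -2052)
Function('t')(a) = Mul(2, a, Add(-2052, a)) (Function('t')(a) = Mul(Add(a, a), Add(a, -2052)) = Mul(Mul(2, a), Add(-2052, a)) = Mul(2, a, Add(-2052, a)))
Pow(Add(Function('t')(Function('y')(9)), 43073), Rational(1, 2)) = Pow(Add(Mul(2, Pow(9, 2), Add(-2052, Pow(9, 2))), 43073), Rational(1, 2)) = Pow(Add(Mul(2, 81, Add(-2052, 81)), 43073), Rational(1, 2)) = Pow(Add(Mul(2, 81, -1971), 43073), Rational(1, 2)) = Pow(Add(-319302, 43073), Rational(1, 2)) = Pow(-276229, Rational(1, 2)) = Mul(I, Pow(276229, Rational(1, 2)))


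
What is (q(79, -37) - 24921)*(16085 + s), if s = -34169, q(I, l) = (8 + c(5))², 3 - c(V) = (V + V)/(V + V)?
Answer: 448862964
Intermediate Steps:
c(V) = 2 (c(V) = 3 - (V + V)/(V + V) = 3 - 2*V/(2*V) = 3 - 2*V*1/(2*V) = 3 - 1*1 = 3 - 1 = 2)
q(I, l) = 100 (q(I, l) = (8 + 2)² = 10² = 100)
(q(79, -37) - 24921)*(16085 + s) = (100 - 24921)*(16085 - 34169) = -24821*(-18084) = 448862964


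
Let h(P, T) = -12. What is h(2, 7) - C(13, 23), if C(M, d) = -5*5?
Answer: 13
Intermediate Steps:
C(M, d) = -25
h(2, 7) - C(13, 23) = -12 - 1*(-25) = -12 + 25 = 13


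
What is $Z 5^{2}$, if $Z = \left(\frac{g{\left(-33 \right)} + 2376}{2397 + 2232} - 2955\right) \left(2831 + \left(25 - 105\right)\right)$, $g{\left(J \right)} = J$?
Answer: $- \frac{313530369600}{1543} \approx -2.032 \cdot 10^{8}$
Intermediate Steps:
$Z = - \frac{12541214784}{1543}$ ($Z = \left(\frac{-33 + 2376}{2397 + 2232} - 2955\right) \left(2831 + \left(25 - 105\right)\right) = \left(\frac{2343}{4629} - 2955\right) \left(2831 + \left(25 - 105\right)\right) = \left(2343 \cdot \frac{1}{4629} - 2955\right) \left(2831 - 80\right) = \left(\frac{781}{1543} - 2955\right) 2751 = \left(- \frac{4558784}{1543}\right) 2751 = - \frac{12541214784}{1543} \approx -8.1278 \cdot 10^{6}$)
$Z 5^{2} = - \frac{12541214784 \cdot 5^{2}}{1543} = \left(- \frac{12541214784}{1543}\right) 25 = - \frac{313530369600}{1543}$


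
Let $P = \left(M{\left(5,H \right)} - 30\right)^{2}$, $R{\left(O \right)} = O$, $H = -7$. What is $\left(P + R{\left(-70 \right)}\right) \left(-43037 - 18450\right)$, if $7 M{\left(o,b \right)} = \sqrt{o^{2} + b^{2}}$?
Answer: $- \frac{2505226328}{49} + \frac{3689220 \sqrt{74}}{7} \approx -4.6593 \cdot 10^{7}$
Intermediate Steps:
$M{\left(o,b \right)} = \frac{\sqrt{b^{2} + o^{2}}}{7}$ ($M{\left(o,b \right)} = \frac{\sqrt{o^{2} + b^{2}}}{7} = \frac{\sqrt{b^{2} + o^{2}}}{7}$)
$P = \left(-30 + \frac{\sqrt{74}}{7}\right)^{2}$ ($P = \left(\frac{\sqrt{\left(-7\right)^{2} + 5^{2}}}{7} - 30\right)^{2} = \left(\frac{\sqrt{49 + 25}}{7} - 30\right)^{2} = \left(\frac{\sqrt{74}}{7} - 30\right)^{2} = \left(-30 + \frac{\sqrt{74}}{7}\right)^{2} \approx 827.78$)
$\left(P + R{\left(-70 \right)}\right) \left(-43037 - 18450\right) = \left(\frac{\left(210 - \sqrt{74}\right)^{2}}{49} - 70\right) \left(-43037 - 18450\right) = \left(-70 + \frac{\left(210 - \sqrt{74}\right)^{2}}{49}\right) \left(-61487\right) = 4304090 - \frac{61487 \left(210 - \sqrt{74}\right)^{2}}{49}$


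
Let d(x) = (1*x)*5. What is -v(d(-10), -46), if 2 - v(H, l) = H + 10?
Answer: -42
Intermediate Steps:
d(x) = 5*x (d(x) = x*5 = 5*x)
v(H, l) = -8 - H (v(H, l) = 2 - (H + 10) = 2 - (10 + H) = 2 + (-10 - H) = -8 - H)
-v(d(-10), -46) = -(-8 - 5*(-10)) = -(-8 - 1*(-50)) = -(-8 + 50) = -1*42 = -42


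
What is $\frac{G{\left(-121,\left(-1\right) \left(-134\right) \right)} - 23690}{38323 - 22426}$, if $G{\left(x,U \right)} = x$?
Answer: $- \frac{7937}{5299} \approx -1.4978$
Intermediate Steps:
$\frac{G{\left(-121,\left(-1\right) \left(-134\right) \right)} - 23690}{38323 - 22426} = \frac{-121 - 23690}{38323 - 22426} = - \frac{23811}{15897} = \left(-23811\right) \frac{1}{15897} = - \frac{7937}{5299}$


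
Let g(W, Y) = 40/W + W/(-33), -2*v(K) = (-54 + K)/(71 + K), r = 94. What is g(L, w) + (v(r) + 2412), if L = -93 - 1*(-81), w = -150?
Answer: 26498/11 ≈ 2408.9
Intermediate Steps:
L = -12 (L = -93 + 81 = -12)
v(K) = -(-54 + K)/(2*(71 + K))
g(W, Y) = 40/W - W/33 (g(W, Y) = 40/W + W*(-1/33) = 40/W - W/33)
g(L, w) + (v(r) + 2412) = (40/(-12) - 1/33*(-12)) + ((54 - 1*94)/(2*(71 + 94)) + 2412) = (40*(-1/12) + 4/11) + ((½)*(54 - 94)/165 + 2412) = (-10/3 + 4/11) + ((½)*(1/165)*(-40) + 2412) = -98/33 + (-4/33 + 2412) = -98/33 + 79592/33 = 26498/11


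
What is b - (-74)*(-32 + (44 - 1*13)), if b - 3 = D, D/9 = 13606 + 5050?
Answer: 167833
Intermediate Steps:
D = 167904 (D = 9*(13606 + 5050) = 9*18656 = 167904)
b = 167907 (b = 3 + 167904 = 167907)
b - (-74)*(-32 + (44 - 1*13)) = 167907 - (-74)*(-32 + (44 - 1*13)) = 167907 - (-74)*(-32 + (44 - 13)) = 167907 - (-74)*(-32 + 31) = 167907 - (-74)*(-1) = 167907 - 1*74 = 167907 - 74 = 167833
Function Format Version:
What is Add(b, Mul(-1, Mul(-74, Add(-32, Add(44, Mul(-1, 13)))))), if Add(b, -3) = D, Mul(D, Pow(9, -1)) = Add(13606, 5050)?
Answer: 167833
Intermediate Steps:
D = 167904 (D = Mul(9, Add(13606, 5050)) = Mul(9, 18656) = 167904)
b = 167907 (b = Add(3, 167904) = 167907)
Add(b, Mul(-1, Mul(-74, Add(-32, Add(44, Mul(-1, 13)))))) = Add(167907, Mul(-1, Mul(-74, Add(-32, Add(44, Mul(-1, 13)))))) = Add(167907, Mul(-1, Mul(-74, Add(-32, Add(44, -13))))) = Add(167907, Mul(-1, Mul(-74, Add(-32, 31)))) = Add(167907, Mul(-1, Mul(-74, -1))) = Add(167907, Mul(-1, 74)) = Add(167907, -74) = 167833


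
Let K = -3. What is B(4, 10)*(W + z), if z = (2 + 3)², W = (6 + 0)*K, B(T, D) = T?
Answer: 28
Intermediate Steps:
W = -18 (W = (6 + 0)*(-3) = 6*(-3) = -18)
z = 25 (z = 5² = 25)
B(4, 10)*(W + z) = 4*(-18 + 25) = 4*7 = 28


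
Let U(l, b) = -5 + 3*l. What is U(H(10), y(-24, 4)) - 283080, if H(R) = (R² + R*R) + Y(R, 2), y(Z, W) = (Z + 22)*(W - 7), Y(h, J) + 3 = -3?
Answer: -282503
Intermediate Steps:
Y(h, J) = -6 (Y(h, J) = -3 - 3 = -6)
y(Z, W) = (-7 + W)*(22 + Z) (y(Z, W) = (22 + Z)*(-7 + W) = (-7 + W)*(22 + Z))
H(R) = -6 + 2*R² (H(R) = (R² + R*R) - 6 = (R² + R²) - 6 = 2*R² - 6 = -6 + 2*R²)
U(H(10), y(-24, 4)) - 283080 = (-5 + 3*(-6 + 2*10²)) - 283080 = (-5 + 3*(-6 + 2*100)) - 283080 = (-5 + 3*(-6 + 200)) - 283080 = (-5 + 3*194) - 283080 = (-5 + 582) - 283080 = 577 - 283080 = -282503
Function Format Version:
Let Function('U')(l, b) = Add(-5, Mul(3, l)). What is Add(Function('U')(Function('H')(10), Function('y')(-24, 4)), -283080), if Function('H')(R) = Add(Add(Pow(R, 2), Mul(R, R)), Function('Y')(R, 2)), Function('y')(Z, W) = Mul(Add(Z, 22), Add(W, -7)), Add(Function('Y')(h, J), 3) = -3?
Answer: -282503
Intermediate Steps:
Function('Y')(h, J) = -6 (Function('Y')(h, J) = Add(-3, -3) = -6)
Function('y')(Z, W) = Mul(Add(-7, W), Add(22, Z)) (Function('y')(Z, W) = Mul(Add(22, Z), Add(-7, W)) = Mul(Add(-7, W), Add(22, Z)))
Function('H')(R) = Add(-6, Mul(2, Pow(R, 2))) (Function('H')(R) = Add(Add(Pow(R, 2), Mul(R, R)), -6) = Add(Add(Pow(R, 2), Pow(R, 2)), -6) = Add(Mul(2, Pow(R, 2)), -6) = Add(-6, Mul(2, Pow(R, 2))))
Add(Function('U')(Function('H')(10), Function('y')(-24, 4)), -283080) = Add(Add(-5, Mul(3, Add(-6, Mul(2, Pow(10, 2))))), -283080) = Add(Add(-5, Mul(3, Add(-6, Mul(2, 100)))), -283080) = Add(Add(-5, Mul(3, Add(-6, 200))), -283080) = Add(Add(-5, Mul(3, 194)), -283080) = Add(Add(-5, 582), -283080) = Add(577, -283080) = -282503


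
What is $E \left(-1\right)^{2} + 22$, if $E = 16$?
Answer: $38$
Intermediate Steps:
$E \left(-1\right)^{2} + 22 = 16 \left(-1\right)^{2} + 22 = 16 \cdot 1 + 22 = 16 + 22 = 38$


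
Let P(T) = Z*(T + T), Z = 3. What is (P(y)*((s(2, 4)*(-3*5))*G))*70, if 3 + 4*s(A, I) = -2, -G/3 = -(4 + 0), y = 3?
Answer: 283500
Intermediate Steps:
G = 12 (G = -(-3)*(4 + 0) = -(-3)*4 = -3*(-4) = 12)
s(A, I) = -5/4 (s(A, I) = -3/4 + (1/4)*(-2) = -3/4 - 1/2 = -5/4)
P(T) = 6*T (P(T) = 3*(T + T) = 3*(2*T) = 6*T)
(P(y)*((s(2, 4)*(-3*5))*G))*70 = ((6*3)*(-(-15)*5/4*12))*70 = (18*(-5/4*(-15)*12))*70 = (18*((75/4)*12))*70 = (18*225)*70 = 4050*70 = 283500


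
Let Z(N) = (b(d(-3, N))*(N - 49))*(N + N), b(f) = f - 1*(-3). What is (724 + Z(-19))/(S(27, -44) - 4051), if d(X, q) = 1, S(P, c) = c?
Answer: -316/117 ≈ -2.7009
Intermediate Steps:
b(f) = 3 + f (b(f) = f + 3 = 3 + f)
Z(N) = 2*N*(-196 + 4*N) (Z(N) = ((3 + 1)*(N - 49))*(N + N) = (4*(-49 + N))*(2*N) = (-196 + 4*N)*(2*N) = 2*N*(-196 + 4*N))
(724 + Z(-19))/(S(27, -44) - 4051) = (724 + 8*(-19)*(-49 - 19))/(-44 - 4051) = (724 + 8*(-19)*(-68))/(-4095) = (724 + 10336)*(-1/4095) = 11060*(-1/4095) = -316/117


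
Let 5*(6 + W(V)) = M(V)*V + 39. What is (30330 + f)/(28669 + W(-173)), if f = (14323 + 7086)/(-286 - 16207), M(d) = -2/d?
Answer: 2501056405/2364304536 ≈ 1.0578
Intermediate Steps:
f = -21409/16493 (f = 21409/(-16493) = 21409*(-1/16493) = -21409/16493 ≈ -1.2981)
W(V) = 7/5 (W(V) = -6 + ((-2/V)*V + 39)/5 = -6 + (-2 + 39)/5 = -6 + (⅕)*37 = -6 + 37/5 = 7/5)
(30330 + f)/(28669 + W(-173)) = (30330 - 21409/16493)/(28669 + 7/5) = 500211281/(16493*(143352/5)) = (500211281/16493)*(5/143352) = 2501056405/2364304536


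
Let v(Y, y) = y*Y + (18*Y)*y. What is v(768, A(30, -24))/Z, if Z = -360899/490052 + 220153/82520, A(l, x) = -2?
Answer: -295043608227840/19526258119 ≈ -15110.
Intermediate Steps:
Z = 19526258119/10109772760 (Z = -360899*1/490052 + 220153*(1/82520) = -360899/490052 + 220153/82520 = 19526258119/10109772760 ≈ 1.9314)
v(Y, y) = 19*Y*y (v(Y, y) = Y*y + 18*Y*y = 19*Y*y)
v(768, A(30, -24))/Z = (19*768*(-2))/(19526258119/10109772760) = -29184*10109772760/19526258119 = -295043608227840/19526258119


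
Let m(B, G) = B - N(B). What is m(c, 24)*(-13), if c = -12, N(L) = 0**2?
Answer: 156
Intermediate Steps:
N(L) = 0
m(B, G) = B (m(B, G) = B - 1*0 = B + 0 = B)
m(c, 24)*(-13) = -12*(-13) = 156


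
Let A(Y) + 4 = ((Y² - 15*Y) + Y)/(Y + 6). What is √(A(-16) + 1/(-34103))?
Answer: I*√60476793771/34103 ≈ 7.2111*I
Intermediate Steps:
A(Y) = -4 + (Y² - 14*Y)/(6 + Y) (A(Y) = -4 + ((Y² - 15*Y) + Y)/(Y + 6) = -4 + (Y² - 14*Y)/(6 + Y))
√(A(-16) + 1/(-34103)) = √((-24 + (-16)² - 18*(-16))/(6 - 16) + 1/(-34103)) = √((-24 + 256 + 288)/(-10) - 1/34103) = √(-⅒*520 - 1/34103) = √(-52 - 1/34103) = √(-1773357/34103) = I*√60476793771/34103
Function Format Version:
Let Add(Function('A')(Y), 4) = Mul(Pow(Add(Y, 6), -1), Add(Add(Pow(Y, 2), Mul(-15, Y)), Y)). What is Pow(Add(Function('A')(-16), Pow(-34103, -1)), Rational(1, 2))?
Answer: Mul(Rational(1, 34103), I, Pow(60476793771, Rational(1, 2))) ≈ Mul(7.2111, I)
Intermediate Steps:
Function('A')(Y) = Add(-4, Mul(Pow(Add(6, Y), -1), Add(Pow(Y, 2), Mul(-14, Y)))) (Function('A')(Y) = Add(-4, Mul(Pow(Add(Y, 6), -1), Add(Add(Pow(Y, 2), Mul(-15, Y)), Y))) = Add(-4, Mul(Pow(Add(6, Y), -1), Add(Pow(Y, 2), Mul(-14, Y)))))
Pow(Add(Function('A')(-16), Pow(-34103, -1)), Rational(1, 2)) = Pow(Add(Mul(Pow(Add(6, -16), -1), Add(-24, Pow(-16, 2), Mul(-18, -16))), Pow(-34103, -1)), Rational(1, 2)) = Pow(Add(Mul(Pow(-10, -1), Add(-24, 256, 288)), Rational(-1, 34103)), Rational(1, 2)) = Pow(Add(Mul(Rational(-1, 10), 520), Rational(-1, 34103)), Rational(1, 2)) = Pow(Add(-52, Rational(-1, 34103)), Rational(1, 2)) = Pow(Rational(-1773357, 34103), Rational(1, 2)) = Mul(Rational(1, 34103), I, Pow(60476793771, Rational(1, 2)))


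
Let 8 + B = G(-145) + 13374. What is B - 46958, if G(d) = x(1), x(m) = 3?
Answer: -33589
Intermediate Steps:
G(d) = 3
B = 13369 (B = -8 + (3 + 13374) = -8 + 13377 = 13369)
B - 46958 = 13369 - 46958 = -33589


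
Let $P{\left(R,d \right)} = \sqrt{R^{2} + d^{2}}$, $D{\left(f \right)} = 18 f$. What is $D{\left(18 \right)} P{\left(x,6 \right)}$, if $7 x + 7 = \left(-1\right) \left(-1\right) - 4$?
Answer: $\frac{648 \sqrt{466}}{7} \approx 1998.3$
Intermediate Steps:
$x = - \frac{10}{7}$ ($x = -1 + \frac{\left(-1\right) \left(-1\right) - 4}{7} = -1 + \frac{1 - 4}{7} = -1 + \frac{1}{7} \left(-3\right) = -1 - \frac{3}{7} = - \frac{10}{7} \approx -1.4286$)
$D{\left(18 \right)} P{\left(x,6 \right)} = 18 \cdot 18 \sqrt{\left(- \frac{10}{7}\right)^{2} + 6^{2}} = 324 \sqrt{\frac{100}{49} + 36} = 324 \sqrt{\frac{1864}{49}} = 324 \frac{2 \sqrt{466}}{7} = \frac{648 \sqrt{466}}{7}$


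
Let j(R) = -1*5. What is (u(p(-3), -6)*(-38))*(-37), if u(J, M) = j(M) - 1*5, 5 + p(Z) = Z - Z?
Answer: -14060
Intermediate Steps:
p(Z) = -5 (p(Z) = -5 + (Z - Z) = -5 + 0 = -5)
j(R) = -5
u(J, M) = -10 (u(J, M) = -5 - 1*5 = -5 - 5 = -10)
(u(p(-3), -6)*(-38))*(-37) = -10*(-38)*(-37) = 380*(-37) = -14060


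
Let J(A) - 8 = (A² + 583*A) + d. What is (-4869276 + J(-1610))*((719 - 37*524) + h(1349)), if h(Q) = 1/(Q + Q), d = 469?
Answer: 161952781003169/2698 ≈ 6.0027e+10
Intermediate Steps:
J(A) = 477 + A² + 583*A (J(A) = 8 + ((A² + 583*A) + 469) = 8 + (469 + A² + 583*A) = 477 + A² + 583*A)
h(Q) = 1/(2*Q)
(-4869276 + J(-1610))*((719 - 37*524) + h(1349)) = (-4869276 + (477 + (-1610)² + 583*(-1610)))*((719 - 37*524) + (½)/1349) = (-4869276 + (477 + 2592100 - 938630))*((719 - 19388) + (½)*(1/1349)) = (-4869276 + 1653947)*(-18669 + 1/2698) = -3215329*(-50368961/2698) = 161952781003169/2698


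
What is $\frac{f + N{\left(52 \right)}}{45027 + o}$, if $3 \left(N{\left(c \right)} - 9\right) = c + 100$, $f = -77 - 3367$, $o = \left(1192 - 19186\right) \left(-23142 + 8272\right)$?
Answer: $- \frac{10153}{802847421} \approx -1.2646 \cdot 10^{-5}$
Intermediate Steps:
$o = 267570780$ ($o = \left(-17994\right) \left(-14870\right) = 267570780$)
$f = -3444$ ($f = -77 - 3367 = -3444$)
$N{\left(c \right)} = \frac{127}{3} + \frac{c}{3}$ ($N{\left(c \right)} = 9 + \frac{c + 100}{3} = 9 + \frac{100 + c}{3} = 9 + \left(\frac{100}{3} + \frac{c}{3}\right) = \frac{127}{3} + \frac{c}{3}$)
$\frac{f + N{\left(52 \right)}}{45027 + o} = \frac{-3444 + \left(\frac{127}{3} + \frac{1}{3} \cdot 52\right)}{45027 + 267570780} = \frac{-3444 + \left(\frac{127}{3} + \frac{52}{3}\right)}{267615807} = \left(-3444 + \frac{179}{3}\right) \frac{1}{267615807} = \left(- \frac{10153}{3}\right) \frac{1}{267615807} = - \frac{10153}{802847421}$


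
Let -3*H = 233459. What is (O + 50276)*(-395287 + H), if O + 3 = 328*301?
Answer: -70493366440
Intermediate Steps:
H = -233459/3 (H = -1/3*233459 = -233459/3 ≈ -77820.)
O = 98725 (O = -3 + 328*301 = -3 + 98728 = 98725)
(O + 50276)*(-395287 + H) = (98725 + 50276)*(-395287 - 233459/3) = 149001*(-1419320/3) = -70493366440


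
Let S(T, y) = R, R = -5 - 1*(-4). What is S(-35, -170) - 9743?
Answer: -9744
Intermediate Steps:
R = -1 (R = -5 + 4 = -1)
S(T, y) = -1
S(-35, -170) - 9743 = -1 - 9743 = -9744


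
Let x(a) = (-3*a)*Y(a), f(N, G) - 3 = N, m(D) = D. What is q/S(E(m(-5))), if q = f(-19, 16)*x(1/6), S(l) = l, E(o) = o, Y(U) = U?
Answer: -4/15 ≈ -0.26667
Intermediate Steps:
f(N, G) = 3 + N
x(a) = -3*a² (x(a) = (-3*a)*a = -3*a²)
q = 4/3 (q = (3 - 19)*(-3*(1/6)²) = -(-48)*(⅙)² = -(-48)/36 = -16*(-1/12) = 4/3 ≈ 1.3333)
q/S(E(m(-5))) = (4/3)/(-5) = (4/3)*(-⅕) = -4/15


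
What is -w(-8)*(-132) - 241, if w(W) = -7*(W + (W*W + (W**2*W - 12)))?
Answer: 432191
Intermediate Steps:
w(W) = 84 - 7*W - 7*W**2 - 7*W**3 (w(W) = -7*(W + (W**2 + (W**3 - 12))) = -7*(W + (W**2 + (-12 + W**3))) = -7*(W + (-12 + W**2 + W**3)) = -7*(-12 + W + W**2 + W**3) = 84 - 7*W - 7*W**2 - 7*W**3)
-w(-8)*(-132) - 241 = -(84 - 7*(-8) - 7*(-8)**2 - 7*(-8)**3)*(-132) - 241 = -(84 + 56 - 7*64 - 7*(-512))*(-132) - 241 = -(84 + 56 - 448 + 3584)*(-132) - 241 = -1*3276*(-132) - 241 = -3276*(-132) - 241 = 432432 - 241 = 432191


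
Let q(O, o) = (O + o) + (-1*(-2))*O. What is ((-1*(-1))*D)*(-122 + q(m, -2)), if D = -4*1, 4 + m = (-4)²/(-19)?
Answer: 10528/19 ≈ 554.11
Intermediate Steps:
m = -92/19 (m = -4 + (-4)²/(-19) = -4 + 16*(-1/19) = -4 - 16/19 = -92/19 ≈ -4.8421)
D = -4
q(O, o) = o + 3*O (q(O, o) = (O + o) + 2*O = o + 3*O)
((-1*(-1))*D)*(-122 + q(m, -2)) = (-1*(-1)*(-4))*(-122 + (-2 + 3*(-92/19))) = (1*(-4))*(-122 + (-2 - 276/19)) = -4*(-122 - 314/19) = -4*(-2632/19) = 10528/19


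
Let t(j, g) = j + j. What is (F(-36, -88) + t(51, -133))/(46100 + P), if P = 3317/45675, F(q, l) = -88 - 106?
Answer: -4202100/2105620817 ≈ -0.0019957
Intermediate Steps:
F(q, l) = -194
t(j, g) = 2*j
P = 3317/45675 (P = 3317*(1/45675) = 3317/45675 ≈ 0.072622)
(F(-36, -88) + t(51, -133))/(46100 + P) = (-194 + 2*51)/(46100 + 3317/45675) = (-194 + 102)/(2105620817/45675) = -92*45675/2105620817 = -4202100/2105620817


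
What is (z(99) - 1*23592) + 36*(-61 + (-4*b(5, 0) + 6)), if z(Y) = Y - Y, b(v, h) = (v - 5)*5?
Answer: -25572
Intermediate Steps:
b(v, h) = -25 + 5*v (b(v, h) = (-5 + v)*5 = -25 + 5*v)
z(Y) = 0
(z(99) - 1*23592) + 36*(-61 + (-4*b(5, 0) + 6)) = (0 - 1*23592) + 36*(-61 + (-4*(-25 + 5*5) + 6)) = (0 - 23592) + 36*(-61 + (-4*(-25 + 25) + 6)) = -23592 + 36*(-61 + (-4*0 + 6)) = -23592 + 36*(-61 + (0 + 6)) = -23592 + 36*(-61 + 6) = -23592 + 36*(-55) = -23592 - 1980 = -25572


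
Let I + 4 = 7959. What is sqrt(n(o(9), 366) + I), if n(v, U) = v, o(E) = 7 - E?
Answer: sqrt(7953) ≈ 89.180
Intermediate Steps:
I = 7955 (I = -4 + 7959 = 7955)
sqrt(n(o(9), 366) + I) = sqrt((7 - 1*9) + 7955) = sqrt((7 - 9) + 7955) = sqrt(-2 + 7955) = sqrt(7953)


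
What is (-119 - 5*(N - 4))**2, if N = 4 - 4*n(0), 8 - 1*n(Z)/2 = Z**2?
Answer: 40401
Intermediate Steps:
n(Z) = 16 - 2*Z**2
N = -60 (N = 4 - 4*(16 - 2*0**2) = 4 - 4*(16 - 2*0) = 4 - 4*(16 + 0) = 4 - 4*16 = 4 - 64 = -60)
(-119 - 5*(N - 4))**2 = (-119 - 5*(-60 - 4))**2 = (-119 - 5*(-64))**2 = (-119 + 320)**2 = 201**2 = 40401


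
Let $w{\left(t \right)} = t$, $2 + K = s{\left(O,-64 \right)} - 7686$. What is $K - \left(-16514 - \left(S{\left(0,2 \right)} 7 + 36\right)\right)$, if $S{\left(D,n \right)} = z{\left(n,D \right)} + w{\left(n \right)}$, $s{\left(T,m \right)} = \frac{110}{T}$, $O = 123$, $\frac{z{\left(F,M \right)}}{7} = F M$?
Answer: $\frac{1091858}{123} \approx 8876.9$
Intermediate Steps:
$z{\left(F,M \right)} = 7 F M$
$K = - \frac{945514}{123}$ ($K = -2 + \left(\frac{110}{123} - 7686\right) = -2 - \frac{945268}{123} = - \frac{945514}{123} \approx -7687.1$)
$S{\left(D,n \right)} = n + 7 D n$ ($S{\left(D,n \right)} = 7 n D + n = 7 D n + n = n + 7 D n$)
$K - \left(-16514 - \left(S{\left(0,2 \right)} 7 + 36\right)\right) = - \frac{945514}{123} - \left(-16514 - \left(2 \left(1 + 7 \cdot 0\right) 7 + 36\right)\right) = - \frac{945514}{123} - \left(-16514 - \left(2 \left(1 + 0\right) 7 + 36\right)\right) = - \frac{945514}{123} - \left(-16514 - \left(2 \cdot 1 \cdot 7 + 36\right)\right) = - \frac{945514}{123} - \left(-16514 - \left(2 \cdot 7 + 36\right)\right) = - \frac{945514}{123} - \left(-16514 - \left(14 + 36\right)\right) = - \frac{945514}{123} - \left(-16514 - 50\right) = - \frac{945514}{123} - -16564 = - \frac{945514}{123} + 16564 = \frac{1091858}{123}$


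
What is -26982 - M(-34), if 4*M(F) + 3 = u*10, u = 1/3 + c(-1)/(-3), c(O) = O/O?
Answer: -107925/4 ≈ -26981.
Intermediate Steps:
c(O) = 1
u = 0 (u = 1/3 + 1/(-3) = 1*(⅓) + 1*(-⅓) = ⅓ - ⅓ = 0)
M(F) = -¾ (M(F) = -¾ + (0*10)/4 = -¾ + (¼)*0 = -¾ + 0 = -¾)
-26982 - M(-34) = -26982 - 1*(-¾) = -26982 + ¾ = -107925/4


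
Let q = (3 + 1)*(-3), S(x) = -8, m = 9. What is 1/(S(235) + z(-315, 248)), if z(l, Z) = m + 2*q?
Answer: -1/23 ≈ -0.043478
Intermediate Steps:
q = -12 (q = 4*(-3) = -12)
z(l, Z) = -15 (z(l, Z) = 9 + 2*(-12) = 9 - 24 = -15)
1/(S(235) + z(-315, 248)) = 1/(-8 - 15) = 1/(-23) = -1/23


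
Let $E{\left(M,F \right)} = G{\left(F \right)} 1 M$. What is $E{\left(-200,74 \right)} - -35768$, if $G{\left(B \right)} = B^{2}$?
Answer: $-1059432$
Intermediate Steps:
$E{\left(M,F \right)} = M F^{2}$ ($E{\left(M,F \right)} = F^{2} \cdot 1 M = F^{2} M = M F^{2}$)
$E{\left(-200,74 \right)} - -35768 = - 200 \cdot 74^{2} - -35768 = \left(-200\right) 5476 + 35768 = -1095200 + 35768 = -1059432$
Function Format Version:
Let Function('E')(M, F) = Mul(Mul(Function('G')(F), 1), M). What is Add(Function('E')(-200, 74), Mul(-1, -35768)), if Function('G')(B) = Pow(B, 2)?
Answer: -1059432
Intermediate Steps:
Function('E')(M, F) = Mul(M, Pow(F, 2)) (Function('E')(M, F) = Mul(Mul(Pow(F, 2), 1), M) = Mul(Pow(F, 2), M) = Mul(M, Pow(F, 2)))
Add(Function('E')(-200, 74), Mul(-1, -35768)) = Add(Mul(-200, Pow(74, 2)), Mul(-1, -35768)) = Add(Mul(-200, 5476), 35768) = Add(-1095200, 35768) = -1059432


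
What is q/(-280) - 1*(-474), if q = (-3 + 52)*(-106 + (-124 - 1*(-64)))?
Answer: 10061/20 ≈ 503.05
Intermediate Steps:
q = -8134 (q = 49*(-106 + (-124 + 64)) = 49*(-106 - 60) = 49*(-166) = -8134)
q/(-280) - 1*(-474) = -8134/(-280) - 1*(-474) = -8134*(-1/280) + 474 = 581/20 + 474 = 10061/20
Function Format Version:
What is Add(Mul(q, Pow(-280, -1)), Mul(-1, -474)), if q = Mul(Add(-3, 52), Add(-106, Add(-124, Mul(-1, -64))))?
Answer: Rational(10061, 20) ≈ 503.05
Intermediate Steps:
q = -8134 (q = Mul(49, Add(-106, Add(-124, 64))) = Mul(49, Add(-106, -60)) = Mul(49, -166) = -8134)
Add(Mul(q, Pow(-280, -1)), Mul(-1, -474)) = Add(Mul(-8134, Pow(-280, -1)), Mul(-1, -474)) = Add(Mul(-8134, Rational(-1, 280)), 474) = Add(Rational(581, 20), 474) = Rational(10061, 20)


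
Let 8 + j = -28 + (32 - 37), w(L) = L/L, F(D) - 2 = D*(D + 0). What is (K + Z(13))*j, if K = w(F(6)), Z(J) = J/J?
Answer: -82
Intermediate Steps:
F(D) = 2 + D**2 (F(D) = 2 + D*(D + 0) = 2 + D*D = 2 + D**2)
Z(J) = 1
w(L) = 1
K = 1
j = -41 (j = -8 + (-28 + (32 - 37)) = -8 + (-28 - 5) = -8 - 33 = -41)
(K + Z(13))*j = (1 + 1)*(-41) = 2*(-41) = -82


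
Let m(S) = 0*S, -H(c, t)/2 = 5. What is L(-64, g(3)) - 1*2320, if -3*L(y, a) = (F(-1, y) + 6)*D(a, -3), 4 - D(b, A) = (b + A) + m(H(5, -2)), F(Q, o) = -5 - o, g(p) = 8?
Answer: -6895/3 ≈ -2298.3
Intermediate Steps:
H(c, t) = -10 (H(c, t) = -2*5 = -10)
m(S) = 0
D(b, A) = 4 - A - b (D(b, A) = 4 - ((b + A) + 0) = 4 - ((A + b) + 0) = 4 - (A + b) = 4 + (-A - b) = 4 - A - b)
L(y, a) = -(1 - y)*(7 - a)/3 (L(y, a) = -((-5 - y) + 6)*(4 - 1*(-3) - a)/3 = -(1 - y)*(4 + 3 - a)/3 = -(1 - y)*(7 - a)/3)
L(-64, g(3)) - 1*2320 = -(-1 - 64)*(-7 + 8)/3 - 1*2320 = -⅓*(-65)*1 - 2320 = 65/3 - 2320 = -6895/3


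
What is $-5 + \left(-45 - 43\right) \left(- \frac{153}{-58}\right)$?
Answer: $- \frac{6877}{29} \approx -237.14$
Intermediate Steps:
$-5 + \left(-45 - 43\right) \left(- \frac{153}{-58}\right) = -5 - 88 \left(\left(-153\right) \left(- \frac{1}{58}\right)\right) = -5 - \frac{6732}{29} = - \frac{6877}{29}$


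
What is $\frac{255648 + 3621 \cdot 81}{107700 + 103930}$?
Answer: $\frac{548949}{211630} \approx 2.5939$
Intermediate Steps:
$\frac{255648 + 3621 \cdot 81}{107700 + 103930} = \frac{255648 + 293301}{211630} = 548949 \cdot \frac{1}{211630} = \frac{548949}{211630}$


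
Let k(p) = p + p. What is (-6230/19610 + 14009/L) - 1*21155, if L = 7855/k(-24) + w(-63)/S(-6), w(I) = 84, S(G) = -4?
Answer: -369005316966/17380343 ≈ -21231.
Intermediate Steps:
k(p) = 2*p
L = -8863/48 (L = 7855/((2*(-24))) + 84/(-4) = 7855/(-48) + 84*(-¼) = 7855*(-1/48) - 21 = -7855/48 - 21 = -8863/48 ≈ -184.65)
(-6230/19610 + 14009/L) - 1*21155 = (-6230/19610 + 14009/(-8863/48)) - 1*21155 = (-6230*1/19610 + 14009*(-48/8863)) - 21155 = (-623/1961 - 672432/8863) - 21155 = -1324160801/17380343 - 21155 = -369005316966/17380343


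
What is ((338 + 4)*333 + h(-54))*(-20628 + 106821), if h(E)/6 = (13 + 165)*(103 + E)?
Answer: 14326828074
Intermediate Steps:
h(E) = 110004 + 1068*E (h(E) = 6*((13 + 165)*(103 + E)) = 6*(178*(103 + E)) = 6*(18334 + 178*E) = 110004 + 1068*E)
((338 + 4)*333 + h(-54))*(-20628 + 106821) = ((338 + 4)*333 + (110004 + 1068*(-54)))*(-20628 + 106821) = (342*333 + (110004 - 57672))*86193 = (113886 + 52332)*86193 = 166218*86193 = 14326828074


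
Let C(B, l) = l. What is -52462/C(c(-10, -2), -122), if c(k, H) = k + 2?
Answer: 26231/61 ≈ 430.02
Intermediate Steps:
c(k, H) = 2 + k
-52462/C(c(-10, -2), -122) = -52462/(-122) = -52462*(-1/122) = 26231/61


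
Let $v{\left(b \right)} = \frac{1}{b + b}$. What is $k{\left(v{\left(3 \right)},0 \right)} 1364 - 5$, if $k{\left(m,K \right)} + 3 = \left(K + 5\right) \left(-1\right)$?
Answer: $-10917$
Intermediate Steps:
$v{\left(b \right)} = \frac{1}{2 b}$
$k{\left(m,K \right)} = -8 - K$ ($k{\left(m,K \right)} = -3 + \left(K + 5\right) \left(-1\right) = -3 + \left(5 + K\right) \left(-1\right) = -3 - \left(5 + K\right) = -8 - K$)
$k{\left(v{\left(3 \right)},0 \right)} 1364 - 5 = \left(-8 - 0\right) 1364 - 5 = \left(-8 + 0\right) 1364 - 5 = \left(-8\right) 1364 - 5 = -10912 - 5 = -10917$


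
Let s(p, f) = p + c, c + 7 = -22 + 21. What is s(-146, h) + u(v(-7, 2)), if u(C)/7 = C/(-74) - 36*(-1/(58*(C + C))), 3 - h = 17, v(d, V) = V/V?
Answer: -326025/2146 ≈ -151.92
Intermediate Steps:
c = -8 (c = -7 + (-22 + 21) = -7 - 1 = -8)
v(d, V) = 1
h = -14 (h = 3 - 1*17 = 3 - 17 = -14)
s(p, f) = -8 + p (s(p, f) = p - 8 = -8 + p)
u(C) = -7*C/74 + 63/(29*C) (u(C) = 7*(C/(-74) - 36*(-1/(58*(C + C)))) = 7*(C*(-1/74) - 36*(-1/(116*C))) = 7*(-C/74 - 36*(-1/(116*C))) = 7*(-C/74 - (-9)/(29*C)) = 7*(-C/74 + 9/(29*C)) = -7*C/74 + 63/(29*C))
s(-146, h) + u(v(-7, 2)) = (-8 - 146) + (7/2146)*(666 - 29*1²)/1 = -154 + (7/2146)*1*(666 - 29*1) = -154 + (7/2146)*1*(666 - 29) = -154 + (7/2146)*1*637 = -154 + 4459/2146 = -326025/2146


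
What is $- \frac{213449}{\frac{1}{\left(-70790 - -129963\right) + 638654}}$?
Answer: $-148950475323$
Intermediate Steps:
$- \frac{213449}{\frac{1}{\left(-70790 - -129963\right) + 638654}} = - \frac{213449}{\frac{1}{\left(-70790 + \left(-47271 + 177234\right)\right) + 638654}} = - \frac{213449}{\frac{1}{\left(-70790 + 129963\right) + 638654}} = - \frac{213449}{\frac{1}{59173 + 638654}} = - \frac{213449}{\frac{1}{697827}} = - 213449 \frac{1}{\frac{1}{697827}} = \left(-213449\right) 697827 = -148950475323$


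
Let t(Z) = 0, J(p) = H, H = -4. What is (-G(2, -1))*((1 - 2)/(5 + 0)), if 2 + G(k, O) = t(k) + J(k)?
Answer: -6/5 ≈ -1.2000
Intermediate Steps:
J(p) = -4
G(k, O) = -6 (G(k, O) = -2 + (0 - 4) = -2 - 4 = -6)
(-G(2, -1))*((1 - 2)/(5 + 0)) = (-1*(-6))*((1 - 2)/(5 + 0)) = 6*(-1/5) = -6/5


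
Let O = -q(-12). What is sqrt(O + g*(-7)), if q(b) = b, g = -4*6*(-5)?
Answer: 6*I*sqrt(23) ≈ 28.775*I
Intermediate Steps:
g = 120 (g = -24*(-5) = 120)
O = 12 (O = -1*(-12) = 12)
sqrt(O + g*(-7)) = sqrt(12 + 120*(-7)) = sqrt(12 - 840) = sqrt(-828) = 6*I*sqrt(23)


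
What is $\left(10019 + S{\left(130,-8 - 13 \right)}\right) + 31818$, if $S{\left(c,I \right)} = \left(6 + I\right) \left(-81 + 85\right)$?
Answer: $41777$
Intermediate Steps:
$S{\left(c,I \right)} = 24 + 4 I$ ($S{\left(c,I \right)} = \left(6 + I\right) 4 = 24 + 4 I$)
$\left(10019 + S{\left(130,-8 - 13 \right)}\right) + 31818 = \left(10019 + \left(24 + 4 \left(-8 - 13\right)\right)\right) + 31818 = \left(10019 + \left(24 + 4 \left(-21\right)\right)\right) + 31818 = \left(10019 + \left(24 - 84\right)\right) + 31818 = \left(10019 - 60\right) + 31818 = 9959 + 31818 = 41777$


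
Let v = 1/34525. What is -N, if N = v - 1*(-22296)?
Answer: -769769401/34525 ≈ -22296.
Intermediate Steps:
v = 1/34525 ≈ 2.8965e-5
N = 769769401/34525 (N = 1/34525 - 1*(-22296) = 1/34525 + 22296 = 769769401/34525 ≈ 22296.)
-N = -1*769769401/34525 = -769769401/34525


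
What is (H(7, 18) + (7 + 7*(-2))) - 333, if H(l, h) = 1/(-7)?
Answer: -2381/7 ≈ -340.14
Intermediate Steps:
H(l, h) = -1/7
(H(7, 18) + (7 + 7*(-2))) - 333 = (-1/7 + (7 + 7*(-2))) - 333 = (-1/7 + (7 - 14)) - 333 = (-1/7 - 7) - 333 = -50/7 - 333 = -2381/7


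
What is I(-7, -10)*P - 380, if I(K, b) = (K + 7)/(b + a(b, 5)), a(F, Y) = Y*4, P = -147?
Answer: -380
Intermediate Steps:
a(F, Y) = 4*Y
I(K, b) = (7 + K)/(20 + b) (I(K, b) = (K + 7)/(b + 4*5) = (7 + K)/(b + 20) = (7 + K)/(20 + b))
I(-7, -10)*P - 380 = ((7 - 7)/(20 - 10))*(-147) - 380 = (0/10)*(-147) - 380 = ((⅒)*0)*(-147) - 380 = 0*(-147) - 380 = 0 - 380 = -380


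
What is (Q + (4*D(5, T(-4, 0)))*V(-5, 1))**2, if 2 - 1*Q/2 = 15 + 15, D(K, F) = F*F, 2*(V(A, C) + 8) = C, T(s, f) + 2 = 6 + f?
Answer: 287296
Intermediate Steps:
T(s, f) = 4 + f (T(s, f) = -2 + (6 + f) = 4 + f)
V(A, C) = -8 + C/2
D(K, F) = F**2
Q = -56 (Q = 4 - 2*(15 + 15) = 4 - 2*30 = 4 - 60 = -56)
(Q + (4*D(5, T(-4, 0)))*V(-5, 1))**2 = (-56 + (4*(4 + 0)**2)*(-8 + (1/2)*1))**2 = (-56 + (4*4**2)*(-8 + 1/2))**2 = (-56 + (4*16)*(-15/2))**2 = (-56 + 64*(-15/2))**2 = (-56 - 480)**2 = (-536)**2 = 287296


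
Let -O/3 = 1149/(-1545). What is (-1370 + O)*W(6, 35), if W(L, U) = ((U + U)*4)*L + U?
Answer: -241609543/103 ≈ -2.3457e+6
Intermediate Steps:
O = 1149/515 (O = -3447/(-1545) = -3447*(-1)/1545 = -3*(-383/515) = 1149/515 ≈ 2.2311)
W(L, U) = U + 8*L*U (W(L, U) = ((2*U)*4)*L + U = (8*U)*L + U = 8*L*U + U = U + 8*L*U)
(-1370 + O)*W(6, 35) = (-1370 + 1149/515)*(35*(1 + 8*6)) = -4930807*(1 + 48)/103 = -4930807*49/103 = -704401/515*1715 = -241609543/103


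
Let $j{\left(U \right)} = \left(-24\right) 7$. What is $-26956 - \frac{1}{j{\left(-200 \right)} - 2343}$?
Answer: $- \frac{67686515}{2511} \approx -26956.0$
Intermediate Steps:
$j{\left(U \right)} = -168$
$-26956 - \frac{1}{j{\left(-200 \right)} - 2343} = -26956 - \frac{1}{-168 - 2343} = -26956 - \frac{1}{-2511} = -26956 - - \frac{1}{2511} = -26956 + \frac{1}{2511} = - \frac{67686515}{2511}$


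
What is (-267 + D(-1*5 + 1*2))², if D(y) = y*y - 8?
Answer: 70756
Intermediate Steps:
D(y) = -8 + y² (D(y) = y² - 8 = -8 + y²)
(-267 + D(-1*5 + 1*2))² = (-267 + (-8 + (-1*5 + 1*2)²))² = (-267 + (-8 + (-5 + 2)²))² = (-267 + (-8 + (-3)²))² = (-267 + (-8 + 9))² = (-267 + 1)² = (-266)² = 70756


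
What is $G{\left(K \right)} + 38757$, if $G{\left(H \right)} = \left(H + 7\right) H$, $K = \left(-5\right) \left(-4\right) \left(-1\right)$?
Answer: $39017$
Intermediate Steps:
$K = -20$ ($K = 20 \left(-1\right) = -20$)
$G{\left(H \right)} = H \left(7 + H\right)$ ($G{\left(H \right)} = \left(7 + H\right) H = H \left(7 + H\right)$)
$G{\left(K \right)} + 38757 = - 20 \left(7 - 20\right) + 38757 = \left(-20\right) \left(-13\right) + 38757 = 260 + 38757 = 39017$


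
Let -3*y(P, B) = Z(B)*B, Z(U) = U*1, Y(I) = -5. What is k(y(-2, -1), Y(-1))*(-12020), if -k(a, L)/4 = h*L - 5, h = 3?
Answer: -961600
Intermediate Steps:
Z(U) = U
y(P, B) = -B²/3 (y(P, B) = -B*B/3 = -B²/3)
k(a, L) = 20 - 12*L (k(a, L) = -4*(3*L - 5) = -4*(-5 + 3*L) = 20 - 12*L)
k(y(-2, -1), Y(-1))*(-12020) = (20 - 12*(-5))*(-12020) = (20 + 60)*(-12020) = 80*(-12020) = -961600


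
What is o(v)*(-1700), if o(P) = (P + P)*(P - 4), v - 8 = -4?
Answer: 0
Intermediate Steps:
v = 4 (v = 8 - 4 = 4)
o(P) = 2*P*(-4 + P) (o(P) = (2*P)*(-4 + P) = 2*P*(-4 + P))
o(v)*(-1700) = (2*4*(-4 + 4))*(-1700) = (2*4*0)*(-1700) = 0*(-1700) = 0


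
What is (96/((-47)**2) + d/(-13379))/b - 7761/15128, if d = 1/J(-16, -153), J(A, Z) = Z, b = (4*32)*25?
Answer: -14037086566135949/27362281565289600 ≈ -0.51301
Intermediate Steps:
b = 3200 (b = 128*25 = 3200)
d = -1/153 (d = 1/(-153) = -1/153 ≈ -0.0065359)
(96/((-47)**2) + d/(-13379))/b - 7761/15128 = (96/((-47)**2) - 1/153/(-13379))/3200 - 7761/15128 = (96/2209 - 1/153*(-1/13379))*(1/3200) - 7761*1/15128 = (96*(1/2209) + 1/2046987)*(1/3200) - 7761/15128 = (96/2209 + 1/2046987)*(1/3200) - 7761/15128 = (196512961/4521794283)*(1/3200) - 7761/15128 = 196512961/14469741705600 - 7761/15128 = -14037086566135949/27362281565289600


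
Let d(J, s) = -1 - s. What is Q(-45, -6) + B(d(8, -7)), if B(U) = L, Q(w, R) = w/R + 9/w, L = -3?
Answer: 43/10 ≈ 4.3000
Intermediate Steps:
Q(w, R) = 9/w + w/R
B(U) = -3
Q(-45, -6) + B(d(8, -7)) = (9/(-45) - 45/(-6)) - 3 = (9*(-1/45) - 45*(-1/6)) - 3 = (-1/5 + 15/2) - 3 = 73/10 - 3 = 43/10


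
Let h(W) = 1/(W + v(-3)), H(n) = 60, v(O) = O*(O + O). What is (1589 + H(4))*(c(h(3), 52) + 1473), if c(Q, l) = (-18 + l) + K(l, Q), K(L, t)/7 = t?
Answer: 7456778/3 ≈ 2.4856e+6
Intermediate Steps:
v(O) = 2*O**2 (v(O) = O*(2*O) = 2*O**2)
K(L, t) = 7*t
h(W) = 1/(18 + W) (h(W) = 1/(W + 2*(-3)**2) = 1/(W + 2*9) = 1/(W + 18) = 1/(18 + W))
c(Q, l) = -18 + l + 7*Q (c(Q, l) = (-18 + l) + 7*Q = -18 + l + 7*Q)
(1589 + H(4))*(c(h(3), 52) + 1473) = (1589 + 60)*((-18 + 52 + 7/(18 + 3)) + 1473) = 1649*((-18 + 52 + 7/21) + 1473) = 1649*((-18 + 52 + 7*(1/21)) + 1473) = 1649*((-18 + 52 + 1/3) + 1473) = 1649*(103/3 + 1473) = 1649*(4522/3) = 7456778/3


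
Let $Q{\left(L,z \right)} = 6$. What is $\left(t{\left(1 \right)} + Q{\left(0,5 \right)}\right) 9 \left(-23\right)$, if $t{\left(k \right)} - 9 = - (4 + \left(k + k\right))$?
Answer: $-1863$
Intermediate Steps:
$t{\left(k \right)} = 5 - 2 k$ ($t{\left(k \right)} = 9 - \left(4 + \left(k + k\right)\right) = 9 - \left(4 + 2 k\right) = 5 - 2 k$)
$\left(t{\left(1 \right)} + Q{\left(0,5 \right)}\right) 9 \left(-23\right) = \left(\left(5 - 2\right) + 6\right) 9 \left(-23\right) = \left(3 + 6\right) 9 \left(-23\right) = 9 \cdot 9 \left(-23\right) = 81 \left(-23\right) = -1863$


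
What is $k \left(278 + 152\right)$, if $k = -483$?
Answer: $-207690$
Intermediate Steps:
$k \left(278 + 152\right) = - 483 \left(278 + 152\right) = \left(-483\right) 430 = -207690$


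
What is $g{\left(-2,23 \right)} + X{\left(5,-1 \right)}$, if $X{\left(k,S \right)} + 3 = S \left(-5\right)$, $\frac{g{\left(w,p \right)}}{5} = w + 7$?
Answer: $27$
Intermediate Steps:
$g{\left(w,p \right)} = 35 + 5 w$ ($g{\left(w,p \right)} = 5 \left(w + 7\right) = 5 \left(7 + w\right) = 35 + 5 w$)
$X{\left(k,S \right)} = -3 - 5 S$ ($X{\left(k,S \right)} = -3 + S \left(-5\right) = -3 - 5 S$)
$g{\left(-2,23 \right)} + X{\left(5,-1 \right)} = \left(35 + 5 \left(-2\right)\right) - -2 = \left(35 - 10\right) + \left(-3 + 5\right) = 25 + 2 = 27$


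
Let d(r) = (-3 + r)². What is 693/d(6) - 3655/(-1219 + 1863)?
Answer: 45933/644 ≈ 71.325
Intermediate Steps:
693/d(6) - 3655/(-1219 + 1863) = 693/((-3 + 6)²) - 3655/(-1219 + 1863) = 693/(3²) - 3655/644 = 693/9 - 3655*1/644 = 693*(⅑) - 3655/644 = 77 - 3655/644 = 45933/644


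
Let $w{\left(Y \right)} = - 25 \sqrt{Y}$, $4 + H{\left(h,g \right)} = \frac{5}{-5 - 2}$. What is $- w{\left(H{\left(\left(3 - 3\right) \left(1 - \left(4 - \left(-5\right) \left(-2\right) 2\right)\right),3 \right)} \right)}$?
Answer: $\frac{25 i \sqrt{231}}{7} \approx 54.281 i$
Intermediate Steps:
$H{\left(h,g \right)} = - \frac{33}{7}$ ($H{\left(h,g \right)} = -4 + \frac{5}{-5 - 2} = -4 + \frac{5}{-7} = -4 + 5 \left(- \frac{1}{7}\right) = -4 - \frac{5}{7} = - \frac{33}{7}$)
$- w{\left(H{\left(\left(3 - 3\right) \left(1 - \left(4 - \left(-5\right) \left(-2\right) 2\right)\right),3 \right)} \right)} = - \left(-25\right) \sqrt{- \frac{33}{7}} = - \left(-25\right) \frac{i \sqrt{231}}{7} = - \frac{\left(-25\right) i \sqrt{231}}{7} = \frac{25 i \sqrt{231}}{7}$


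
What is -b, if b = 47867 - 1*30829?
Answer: -17038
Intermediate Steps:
b = 17038 (b = 47867 - 30829 = 17038)
-b = -1*17038 = -17038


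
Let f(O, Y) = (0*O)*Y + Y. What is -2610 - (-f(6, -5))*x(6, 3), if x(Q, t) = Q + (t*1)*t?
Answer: -2685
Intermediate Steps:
x(Q, t) = Q + t² (x(Q, t) = Q + t*t = Q + t²)
f(O, Y) = Y (f(O, Y) = 0*Y + Y = 0 + Y = Y)
-2610 - (-f(6, -5))*x(6, 3) = -2610 - (-1*(-5))*(6 + 3²) = -2610 - 5*(6 + 9) = -2610 - 5*15 = -2610 - 1*75 = -2610 - 75 = -2685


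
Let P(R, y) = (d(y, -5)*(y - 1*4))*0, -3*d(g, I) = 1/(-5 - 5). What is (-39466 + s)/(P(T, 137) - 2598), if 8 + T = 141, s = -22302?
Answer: 30884/1299 ≈ 23.775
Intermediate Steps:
T = 133 (T = -8 + 141 = 133)
d(g, I) = 1/30 (d(g, I) = -1/(3*(-5 - 5)) = -1/3/(-10) = -1/3*(-1/10) = 1/30)
P(R, y) = 0 (P(R, y) = ((y - 1*4)/30)*0 = ((y - 4)/30)*0 = ((-4 + y)/30)*0 = (-2/15 + y/30)*0 = 0)
(-39466 + s)/(P(T, 137) - 2598) = (-39466 - 22302)/(0 - 2598) = -61768/(-2598) = -61768*(-1/2598) = 30884/1299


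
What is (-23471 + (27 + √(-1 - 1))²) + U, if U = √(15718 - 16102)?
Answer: -22744 + 8*I*√6 + 54*I*√2 ≈ -22744.0 + 95.964*I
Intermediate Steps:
U = 8*I*√6 (U = √(-384) = 8*I*√6 ≈ 19.596*I)
(-23471 + (27 + √(-1 - 1))²) + U = (-23471 + (27 + √(-1 - 1))²) + 8*I*√6 = (-23471 + (27 + √(-2))²) + 8*I*√6 = (-23471 + (27 + I*√2)²) + 8*I*√6 = -23471 + (27 + I*√2)² + 8*I*√6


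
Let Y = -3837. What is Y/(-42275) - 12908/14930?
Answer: -48839929/63116575 ≈ -0.77380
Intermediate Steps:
Y/(-42275) - 12908/14930 = -3837/(-42275) - 12908/14930 = -3837*(-1/42275) - 12908*1/14930 = 3837/42275 - 6454/7465 = -48839929/63116575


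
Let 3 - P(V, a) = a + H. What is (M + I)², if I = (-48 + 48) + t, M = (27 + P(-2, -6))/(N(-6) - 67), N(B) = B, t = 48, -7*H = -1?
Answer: 589372729/261121 ≈ 2257.1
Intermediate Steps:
H = ⅐ (H = -⅐*(-1) = ⅐ ≈ 0.14286)
P(V, a) = 20/7 - a (P(V, a) = 3 - (a + ⅐) = 3 - (⅐ + a) = 3 + (-⅐ - a) = 20/7 - a)
M = -251/511 (M = (27 + (20/7 - 1*(-6)))/(-6 - 67) = (27 + (20/7 + 6))/(-73) = (27 + 62/7)*(-1/73) = (251/7)*(-1/73) = -251/511 ≈ -0.49119)
I = 48 (I = (-48 + 48) + 48 = 0 + 48 = 48)
(M + I)² = (-251/511 + 48)² = (24277/511)² = 589372729/261121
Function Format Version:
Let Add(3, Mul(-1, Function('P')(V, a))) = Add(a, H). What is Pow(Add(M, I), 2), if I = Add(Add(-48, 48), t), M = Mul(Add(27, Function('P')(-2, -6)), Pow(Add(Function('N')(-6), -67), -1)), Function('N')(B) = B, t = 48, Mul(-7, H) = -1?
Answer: Rational(589372729, 261121) ≈ 2257.1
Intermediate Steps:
H = Rational(1, 7) (H = Mul(Rational(-1, 7), -1) = Rational(1, 7) ≈ 0.14286)
Function('P')(V, a) = Add(Rational(20, 7), Mul(-1, a)) (Function('P')(V, a) = Add(3, Mul(-1, Add(a, Rational(1, 7)))) = Add(3, Mul(-1, Add(Rational(1, 7), a))) = Add(3, Add(Rational(-1, 7), Mul(-1, a))) = Add(Rational(20, 7), Mul(-1, a)))
M = Rational(-251, 511) (M = Mul(Add(27, Add(Rational(20, 7), Mul(-1, -6))), Pow(Add(-6, -67), -1)) = Mul(Add(27, Add(Rational(20, 7), 6)), Pow(-73, -1)) = Mul(Add(27, Rational(62, 7)), Rational(-1, 73)) = Mul(Rational(251, 7), Rational(-1, 73)) = Rational(-251, 511) ≈ -0.49119)
I = 48 (I = Add(Add(-48, 48), 48) = Add(0, 48) = 48)
Pow(Add(M, I), 2) = Pow(Add(Rational(-251, 511), 48), 2) = Pow(Rational(24277, 511), 2) = Rational(589372729, 261121)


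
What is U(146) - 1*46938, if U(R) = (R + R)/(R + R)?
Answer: -46937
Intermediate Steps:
U(R) = 1 (U(R) = (2*R)/((2*R)) = (2*R)*(1/(2*R)) = 1)
U(146) - 1*46938 = 1 - 1*46938 = 1 - 46938 = -46937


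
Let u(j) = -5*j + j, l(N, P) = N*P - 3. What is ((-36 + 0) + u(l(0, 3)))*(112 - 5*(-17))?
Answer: -4728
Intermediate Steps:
l(N, P) = -3 + N*P
u(j) = -4*j
((-36 + 0) + u(l(0, 3)))*(112 - 5*(-17)) = ((-36 + 0) - 4*(-3 + 0*3))*(112 - 5*(-17)) = (-36 - 4*(-3 + 0))*(112 + 85) = (-36 - 4*(-3))*197 = (-36 + 12)*197 = -24*197 = -4728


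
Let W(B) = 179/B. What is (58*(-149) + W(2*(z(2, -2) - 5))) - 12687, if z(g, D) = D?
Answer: -298785/14 ≈ -21342.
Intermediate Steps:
(58*(-149) + W(2*(z(2, -2) - 5))) - 12687 = (58*(-149) + 179/((2*(-2 - 5)))) - 12687 = (-8642 + 179/((2*(-7)))) - 12687 = (-8642 + 179/(-14)) - 12687 = (-8642 + 179*(-1/14)) - 12687 = (-8642 - 179/14) - 12687 = -121167/14 - 12687 = -298785/14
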